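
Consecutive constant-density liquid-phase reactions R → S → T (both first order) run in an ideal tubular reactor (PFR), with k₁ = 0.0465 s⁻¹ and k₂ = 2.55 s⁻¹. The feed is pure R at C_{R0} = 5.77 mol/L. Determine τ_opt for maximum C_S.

1.60 s

The intermediate peaks when r₁ = r₂, i.e. k₁e^(−k₁τ) = k₂e^(−k₂τ), giving τ_opt = ln(k₂/k₁)/(k₂−k₁).
= ln(2.55/0.0465)/(2.55−0.0465) = ln(54.84)/2.503 = 4.004/2.503 = 1.60 s.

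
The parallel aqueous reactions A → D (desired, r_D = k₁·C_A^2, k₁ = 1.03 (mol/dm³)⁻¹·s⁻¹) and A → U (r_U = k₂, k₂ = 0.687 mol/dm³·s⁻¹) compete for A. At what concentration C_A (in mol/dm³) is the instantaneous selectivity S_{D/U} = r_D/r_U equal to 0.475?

0.563 mol/dm³

S_{D/U} = (k₁/k₂)·C_A^2 ⇒ C_A = (S·k₂/k₁)^(0.5).
= (0.475×0.687/1.03)^(0.5) = (0.3168)^(0.5) = 0.563 mol/dm³.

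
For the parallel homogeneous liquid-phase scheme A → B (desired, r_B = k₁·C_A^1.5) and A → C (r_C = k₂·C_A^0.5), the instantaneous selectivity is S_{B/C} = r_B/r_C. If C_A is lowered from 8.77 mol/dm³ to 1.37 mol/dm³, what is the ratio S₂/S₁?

S_{B/C} = (k₁/k₂)·C_A, so S₂/S₁ = (C_{A,2}/C_{A,1}).
= 1.37/8.77 = 0.156.

0.156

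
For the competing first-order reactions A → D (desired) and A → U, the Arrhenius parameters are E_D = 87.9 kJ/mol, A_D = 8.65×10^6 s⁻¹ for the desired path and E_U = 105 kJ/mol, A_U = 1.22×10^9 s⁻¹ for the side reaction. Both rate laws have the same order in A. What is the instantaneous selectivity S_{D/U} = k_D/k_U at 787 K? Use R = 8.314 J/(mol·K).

With equal orders, S_{D/U} = k_D/k_U = (A_D/A_U)·exp[(E_U−E_D)/(RT)].
(E_U−E_D)/(RT) = (105−87.9)×10³/(8.314×787) = 17100/6543 = 2.613.
k_D/k_U = (8.65×10^6/1.22×10^9)·exp(2.613) = 0.007090 × 13.65 = 0.0968.

0.0968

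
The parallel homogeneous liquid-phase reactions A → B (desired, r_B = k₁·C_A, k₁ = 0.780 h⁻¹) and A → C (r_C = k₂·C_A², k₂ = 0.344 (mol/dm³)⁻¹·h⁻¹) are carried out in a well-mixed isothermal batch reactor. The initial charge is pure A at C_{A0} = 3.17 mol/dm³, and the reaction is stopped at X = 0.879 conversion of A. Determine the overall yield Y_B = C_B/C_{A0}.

C_A = C_{A0}(1−X) = 0.3836 mol/dm³.
Along a PFR/batch, dC_B/dC_A = −r_B/(r_B+r_C) = −k₁/(k₁+k₂·C_A).
Integrating from C_{A0} to C_A: C_B = (0.780/0.344)·ln[(0.780+0.344·3.17)/(0.780+0.344·0.384)] = 2.267·ln(1.870/0.9119) = 1.629 mol/dm³.
Y_B = C_B/C_{A0} = 1.629/3.17 = 0.514.

0.514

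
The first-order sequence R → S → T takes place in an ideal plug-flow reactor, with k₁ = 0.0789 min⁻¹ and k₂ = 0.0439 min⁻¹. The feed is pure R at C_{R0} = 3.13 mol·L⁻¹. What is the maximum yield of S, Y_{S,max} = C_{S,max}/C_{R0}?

0.479

Evaluating C_S at τ_opt = ln(k₂/k₁)/(k₂−k₁) gives C_{S,max}/C_{R0} = (k₁/k₂)^[k₂/(k₂−k₁)].
= (0.0789/0.0439)^(0.0439/(0.0439−0.0789)) = (1.797)^(-1.254) = 0.4793.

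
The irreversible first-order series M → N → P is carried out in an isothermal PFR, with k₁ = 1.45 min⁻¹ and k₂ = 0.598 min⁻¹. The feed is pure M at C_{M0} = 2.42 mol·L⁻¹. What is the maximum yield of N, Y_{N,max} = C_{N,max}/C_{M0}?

0.537

At the optimum, C_{N,max}/C_{M0} = (k₁/k₂)^[k₂/(k₂−k₁)].
= (1.45/0.598)^(0.598/(0.598−1.45)) = (2.425)^(-0.7019) = 0.5370.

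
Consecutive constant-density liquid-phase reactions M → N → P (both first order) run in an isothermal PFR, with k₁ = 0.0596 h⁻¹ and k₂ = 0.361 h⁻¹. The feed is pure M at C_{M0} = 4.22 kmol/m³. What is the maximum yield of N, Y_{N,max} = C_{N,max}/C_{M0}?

Evaluating C_N at τ_opt = ln(k₂/k₁)/(k₂−k₁) gives C_{N,max}/C_{M0} = (k₁/k₂)^[k₂/(k₂−k₁)].
= (0.0596/0.361)^(0.361/(0.361−0.0596)) = (0.1651)^(1.198) = 0.1156.

0.116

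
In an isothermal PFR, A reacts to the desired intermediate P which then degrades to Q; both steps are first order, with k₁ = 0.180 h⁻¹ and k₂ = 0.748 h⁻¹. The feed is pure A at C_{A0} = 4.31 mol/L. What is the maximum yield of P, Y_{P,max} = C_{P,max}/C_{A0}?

Evaluating C_P at τ_opt = ln(k₂/k₁)/(k₂−k₁) gives C_{P,max}/C_{A0} = (k₁/k₂)^[k₂/(k₂−k₁)].
= (0.180/0.748)^(0.748/(0.748−0.180)) = (0.2406)^(1.317) = 0.1532.

0.153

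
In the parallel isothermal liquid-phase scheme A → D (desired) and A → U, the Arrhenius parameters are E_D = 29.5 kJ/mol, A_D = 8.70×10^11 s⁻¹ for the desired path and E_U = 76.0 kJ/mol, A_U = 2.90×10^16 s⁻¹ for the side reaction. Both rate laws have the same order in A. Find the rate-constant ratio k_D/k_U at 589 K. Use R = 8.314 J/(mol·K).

0.399

With equal orders, S_{D/U} = k_D/k_U = (A_D/A_U)·exp[(E_U−E_D)/(RT)].
(E_U−E_D)/(RT) = (76.0−29.5)×10³/(8.314×589) = 46500/4897 = 9.496.
k_D/k_U = (8.70×10^11/2.90×10^16)·exp(9.496) = 3.000×10^-5 × 13303 = 0.399.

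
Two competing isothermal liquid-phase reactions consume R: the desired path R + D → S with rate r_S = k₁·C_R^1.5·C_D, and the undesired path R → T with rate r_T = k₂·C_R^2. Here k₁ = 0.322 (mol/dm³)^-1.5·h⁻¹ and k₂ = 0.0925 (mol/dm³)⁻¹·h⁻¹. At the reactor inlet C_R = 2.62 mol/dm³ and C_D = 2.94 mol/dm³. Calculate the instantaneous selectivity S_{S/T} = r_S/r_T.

S_{S/T} = r_S/r_T = (k₁·C_R^1.5·C_D)/(k₂·C_R^2) = (k₁/k₂)·C_R^-0.5·C_D.
= (0.322×2.620^1.5×2.940) / (0.0925×2.620^2) = 4.015/0.6350 = 6.32.

6.32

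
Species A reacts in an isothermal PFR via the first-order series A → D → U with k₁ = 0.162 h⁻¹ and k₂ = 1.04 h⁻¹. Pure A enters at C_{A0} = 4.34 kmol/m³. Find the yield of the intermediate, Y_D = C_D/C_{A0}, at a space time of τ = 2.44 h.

Solving the coupled first-order balances gives C_D(τ) = [k₁/(k₂−k₁)]·C_{A0}·(e^(−k₁τ) − e^(−k₂τ)).
e^(−k₁τ) = e^(−0.162×2.44) = e^(−0.3953) = 0.6735; e^(−k₂τ) = e^(−2.538) = 0.07906.
C_D = 0.162×4.34/(1.04−0.162) × (0.6735−0.07906) = 0.8008×0.5944 = 0.4760 kmol/m³.
Y_D = C_D/C_{A0} = 0.4760/4.34 = 0.110.

0.110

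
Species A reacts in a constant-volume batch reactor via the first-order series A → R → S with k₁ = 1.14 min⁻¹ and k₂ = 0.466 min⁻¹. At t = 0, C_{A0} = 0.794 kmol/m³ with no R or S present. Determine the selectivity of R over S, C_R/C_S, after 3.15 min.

The intermediate concentration in a first-order A→B→C sequence is C_R = k₁C_{A0}(e^(−k₁t) − e^(−k₂t))/(k₂−k₁).
e^(−k₁t) = e^(−1.14×3.15) = e^(−3.591) = 0.02757; e^(−k₂t) = e^(−1.468) = 0.2304.
C_R = 1.14×0.794/(0.466−1.14) × (0.02757−0.2304) = (-1.343)×(-0.2028) = 0.2724 kmol/m³.
C_A = C_{A0}e^(−k₁t) = 0.02189 kmol/m³, so C_S = C_{A0}−C_A−C_R = 0.4997 kmol/m³; C_R/C_S = 0.545.

0.545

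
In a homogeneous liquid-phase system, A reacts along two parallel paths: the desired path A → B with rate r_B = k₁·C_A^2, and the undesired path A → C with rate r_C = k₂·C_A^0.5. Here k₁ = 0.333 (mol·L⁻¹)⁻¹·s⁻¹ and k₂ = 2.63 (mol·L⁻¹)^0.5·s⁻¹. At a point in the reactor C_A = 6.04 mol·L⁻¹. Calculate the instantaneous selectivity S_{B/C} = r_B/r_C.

1.88

S_{B/C} = r_B/r_C = (k₁·C_A^2)/(k₂·C_A^0.5) = (k₁/k₂)·C_A^1.5.
= (0.333×6.040^2) / (2.63×6.040^0.5) = 12.15/6.464 = 1.88.
Since the desired path is higher order in A, keeping C_A high (PFR or concentrated feed) favours B.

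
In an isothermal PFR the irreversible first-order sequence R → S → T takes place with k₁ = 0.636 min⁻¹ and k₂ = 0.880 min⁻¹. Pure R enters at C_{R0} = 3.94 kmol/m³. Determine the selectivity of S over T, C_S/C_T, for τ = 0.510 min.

For first-order series with pure R initially, C_S(τ) = k₁C_{R0}/(k₂−k₁)·(e^(−k₁τ) − e^(−k₂τ)).
e^(−k₁τ) = e^(−0.636×0.510) = e^(−0.3244) = 0.7230; e^(−k₂τ) = e^(−0.4488) = 0.6384.
C_S = 0.636×3.94/(0.880−0.636) × (0.7230−0.6384) = 10.27×0.08460 = 0.8688 kmol/m³.
C_R = C_{R0}e^(−k₁τ) = 2.849 kmol/m³, so C_T = C_{R0}−C_R−C_S = 0.2226 kmol/m³; C_S/C_T = 3.90.

3.90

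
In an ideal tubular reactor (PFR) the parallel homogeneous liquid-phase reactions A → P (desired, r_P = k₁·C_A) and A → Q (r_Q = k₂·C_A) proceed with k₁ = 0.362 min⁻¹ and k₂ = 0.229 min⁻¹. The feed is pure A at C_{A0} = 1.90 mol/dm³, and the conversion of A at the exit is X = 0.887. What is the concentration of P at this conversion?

C_A = C_{A0}(1−X) = 0.2147 mol/dm³.
Both paths are first order in A, so the instantaneous fraction to P is constant: dC_P/d(−C_A) = k₁/(k₁+k₂) = 0.6125.
C_P = 0.6125·(C_{A0}−C_A) = 0.6125×1.685 = 1.03 mol/dm³.

1.03 mol/dm³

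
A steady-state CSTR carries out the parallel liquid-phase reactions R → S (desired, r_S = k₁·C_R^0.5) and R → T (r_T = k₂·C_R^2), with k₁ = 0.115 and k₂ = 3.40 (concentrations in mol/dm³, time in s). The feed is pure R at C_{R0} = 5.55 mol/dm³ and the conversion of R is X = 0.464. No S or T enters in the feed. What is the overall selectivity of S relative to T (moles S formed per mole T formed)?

Exit C_R = C_{R0}(1−X) = 5.55×0.536 = 2.975 mol/dm³.
A CSTR operates uniformly at the exit composition, giving r_S = 0.1983 and r_T = 30.09 (each k·C_R^n at C_R = 2.975).
Overall selectivity = C_S/C_T = r_Sτ/(r_Tτ) = r_S/r_T = 0.00659.

0.00659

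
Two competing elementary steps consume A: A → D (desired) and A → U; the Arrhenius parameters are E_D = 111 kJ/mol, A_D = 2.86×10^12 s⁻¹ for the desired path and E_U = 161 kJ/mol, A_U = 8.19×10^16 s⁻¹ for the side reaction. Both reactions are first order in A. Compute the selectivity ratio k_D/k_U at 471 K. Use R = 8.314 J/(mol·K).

With equal orders, S_{D/U} = k_D/k_U = (A_D/A_U)·exp[(E_U−E_D)/(RT)].
(E_U−E_D)/(RT) = (161−111)×10³/(8.314×471) = 50000/3916 = 12.77.
k_D/k_U = (2.86×10^12/8.19×10^16)·exp(12.77) = 3.492×10^-5 × 3.510×10^5 = 12.3.

12.3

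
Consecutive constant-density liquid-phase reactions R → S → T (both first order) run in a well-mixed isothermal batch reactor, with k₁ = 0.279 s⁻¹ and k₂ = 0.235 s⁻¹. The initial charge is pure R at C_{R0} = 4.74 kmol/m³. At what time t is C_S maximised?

Setting dC_S/dt = 0 gives t_opt = ln(k₂/k₁)/(k₂−k₁).
= ln(0.235/0.279)/(0.235−0.279) = ln(0.8423)/-0.04400 = -0.1716/-0.04400 = 3.90 s.

3.90 s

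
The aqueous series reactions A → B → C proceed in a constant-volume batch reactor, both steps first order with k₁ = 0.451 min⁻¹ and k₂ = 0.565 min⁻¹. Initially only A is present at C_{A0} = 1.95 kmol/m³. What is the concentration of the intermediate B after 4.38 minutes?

0.421 kmol/m³

The intermediate concentration in a first-order A→B→C sequence is C_B = k₁C_{A0}(e^(−k₁t) − e^(−k₂t))/(k₂−k₁).
e^(−k₁t) = e^(−0.451×4.38) = e^(−1.975) = 0.1387; e^(−k₂t) = e^(−2.475) = 0.08419.
C_B = 0.451×1.95/(0.565−0.451) × (0.1387−0.08419) = 7.714×0.05452 = 0.4206 kmol/m³.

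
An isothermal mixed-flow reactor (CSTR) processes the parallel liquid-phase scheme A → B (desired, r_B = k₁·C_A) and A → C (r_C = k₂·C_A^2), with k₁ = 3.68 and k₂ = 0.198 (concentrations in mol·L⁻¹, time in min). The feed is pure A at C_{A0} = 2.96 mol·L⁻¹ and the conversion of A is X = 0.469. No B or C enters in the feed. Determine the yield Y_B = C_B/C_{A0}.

0.432

Exit C_A = C_{A0}(1−X) = 2.96×0.531 = 1.572 mol·L⁻¹.
Rates in a CSTR are evaluated at the outlet concentration: r_B = 3.68×1.572 = 5.784, r_C = 0.198×1.572^2 = 0.4891.
Fraction of consumed A going to B: r_B/(r_B+r_C) = 0.9220.
C_B = 0.9220·C_{A0}·X = 0.9220×2.96×0.469 = 1.28 mol·L⁻¹; Y_B = C_B/C_{A0} = 0.432.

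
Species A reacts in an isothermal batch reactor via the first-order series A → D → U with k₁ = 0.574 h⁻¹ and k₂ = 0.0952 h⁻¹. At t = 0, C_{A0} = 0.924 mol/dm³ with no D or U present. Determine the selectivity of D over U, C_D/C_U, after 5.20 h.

For first-order series with pure A initially, C_D(t) = k₁C_{A0}/(k₂−k₁)·(e^(−k₁t) − e^(−k₂t)).
e^(−k₁t) = e^(−0.574×5.20) = e^(−2.985) = 0.05055; e^(−k₂t) = e^(−0.4950) = 0.6095.
C_D = 0.574×0.924/(0.0952−0.574) × (0.05055−0.6095) = (-1.108)×(-0.5590) = 0.6192 mol/dm³.
C_A = C_{A0}e^(−k₁t) = 0.04671 mol/dm³, so C_U = C_{A0}−C_A−C_D = 0.2581 mol/dm³; C_D/C_U = 2.40.

2.40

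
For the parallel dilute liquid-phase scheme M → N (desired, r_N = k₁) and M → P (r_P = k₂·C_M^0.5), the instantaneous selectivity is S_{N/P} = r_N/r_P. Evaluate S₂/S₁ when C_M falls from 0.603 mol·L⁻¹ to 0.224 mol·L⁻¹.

S_{N/P} = (k₁/k₂)·C_M^-0.5, so S₂/S₁ = (C_{M,2}/C_{M,1})^-0.5.
= (0.224/0.603)^(-0.5) = (0.3715)^(-0.5) = 1.64.

1.64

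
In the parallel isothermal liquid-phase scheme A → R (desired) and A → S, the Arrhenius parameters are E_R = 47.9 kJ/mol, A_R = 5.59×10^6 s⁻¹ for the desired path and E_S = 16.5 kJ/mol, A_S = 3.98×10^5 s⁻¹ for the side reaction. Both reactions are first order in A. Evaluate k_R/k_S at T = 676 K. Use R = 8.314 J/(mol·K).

0.0526

Since both paths have the same order in A, the concentration cancels and S_{R/S} = k_R/k_S = (A_R/A_S)·exp[(E_S−E_R)/(RT)].
(E_S−E_R)/(RT) = (16.5−47.9)×10³/(8.314×676) = -31400/5620 = -5.587.
k_R/k_S = (5.59×10^6/3.98×10^5)·exp(-5.587) = 14.05 × 0.003747 = 0.0526.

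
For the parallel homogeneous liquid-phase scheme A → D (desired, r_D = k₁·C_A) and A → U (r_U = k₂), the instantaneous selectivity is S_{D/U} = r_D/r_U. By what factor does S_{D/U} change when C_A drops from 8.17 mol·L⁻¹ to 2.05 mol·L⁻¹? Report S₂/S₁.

S_{D/U} = (k₁/k₂)·C_A, so S₂/S₁ = (C_{A,2}/C_{A,1}).
= 2.05/8.17 = 0.251.

0.251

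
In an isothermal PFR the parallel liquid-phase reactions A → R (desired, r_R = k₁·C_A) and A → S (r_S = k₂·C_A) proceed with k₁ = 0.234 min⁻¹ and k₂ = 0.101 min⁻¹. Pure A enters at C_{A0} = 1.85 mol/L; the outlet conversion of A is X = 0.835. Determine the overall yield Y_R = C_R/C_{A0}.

C_A = C_{A0}(1−X) = 0.3053 mol/L.
Both paths are first order in A, so the instantaneous fraction to R is constant: dC_R/d(−C_A) = k₁/(k₁+k₂) = 0.6985.
C_R = 0.6985·(C_{A0}−C_A) = 0.6985×1.545 = 1.08 mol/L.
Y_R = C_R/C_{A0} = 1.079/1.85 = 0.583.

0.583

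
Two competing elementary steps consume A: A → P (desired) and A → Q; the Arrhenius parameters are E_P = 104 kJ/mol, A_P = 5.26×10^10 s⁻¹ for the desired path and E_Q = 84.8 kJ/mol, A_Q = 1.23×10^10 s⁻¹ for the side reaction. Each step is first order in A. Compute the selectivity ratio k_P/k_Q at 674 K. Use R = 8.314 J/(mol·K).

Since both paths have the same order in A, the concentration cancels and S_{P/Q} = k_P/k_Q = (A_P/A_Q)·exp[(E_Q−E_P)/(RT)].
(E_Q−E_P)/(RT) = (84.8−104)×10³/(8.314×674) = -19200/5604 = -3.426.
k_P/k_Q = (5.26×10^10/1.23×10^10)·exp(-3.426) = 4.276 × 0.03251 = 0.139.
Since E_P > E_Q, raising the temperature improves selectivity toward P.

0.139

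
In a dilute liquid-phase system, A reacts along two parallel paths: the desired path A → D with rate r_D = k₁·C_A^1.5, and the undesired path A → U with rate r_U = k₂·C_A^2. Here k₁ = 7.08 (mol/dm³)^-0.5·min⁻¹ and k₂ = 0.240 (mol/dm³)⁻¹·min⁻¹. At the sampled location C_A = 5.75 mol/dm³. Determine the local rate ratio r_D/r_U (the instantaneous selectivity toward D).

S_{D/U} = r_D/r_U = (k₁·C_A^1.5)/(k₂·C_A^2) = (k₁/k₂)·C_A^-0.5.
= (7.08×5.750^1.5) / (0.240×5.750^2) = 97.62/7.935 = 12.3.
The undesired path is higher order in A, so low C_A (CSTR or dilute feed) favours D.

12.3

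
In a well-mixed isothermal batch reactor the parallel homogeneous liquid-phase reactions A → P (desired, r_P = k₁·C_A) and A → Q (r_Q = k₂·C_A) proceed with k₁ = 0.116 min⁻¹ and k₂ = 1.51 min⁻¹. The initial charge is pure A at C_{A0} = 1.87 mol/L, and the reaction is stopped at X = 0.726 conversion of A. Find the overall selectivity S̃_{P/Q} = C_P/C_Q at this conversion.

C_A = C_{A0}(1−X) = 0.5124 mol/L.
Both paths are first order in A, so the instantaneous fraction to P is constant: dC_P/d(−C_A) = k₁/(k₁+k₂) = 0.07134.
C_P = 0.07134·(C_{A0}−C_A) = 0.07134×1.358 = 0.0969 mol/L.
C_Q = (C_{A0}−C_A)−C_P = 1.261 mol/L; S̃_{P/Q} = 0.09685/1.261 = 0.0768.

0.0768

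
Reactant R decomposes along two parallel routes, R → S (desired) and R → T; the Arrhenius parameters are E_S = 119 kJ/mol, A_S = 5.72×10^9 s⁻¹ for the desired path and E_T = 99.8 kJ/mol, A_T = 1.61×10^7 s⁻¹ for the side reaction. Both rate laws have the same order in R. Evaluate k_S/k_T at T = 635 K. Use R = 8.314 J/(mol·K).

9.36

k_S/k_T = (A_S/A_T)·exp[−(E_S−E_T)/(RT)] = (A_S/A_T)·exp[(E_T−E_S)/(RT)].
(E_T−E_S)/(RT) = (99.8−119)×10³/(8.314×635) = -19200/5279 = -3.637.
k_S/k_T = (5.72×10^9/1.61×10^7)·exp(-3.637) = 355.3 × 0.02634 = 9.36.
Since E_S > E_T, raising the temperature improves selectivity toward S.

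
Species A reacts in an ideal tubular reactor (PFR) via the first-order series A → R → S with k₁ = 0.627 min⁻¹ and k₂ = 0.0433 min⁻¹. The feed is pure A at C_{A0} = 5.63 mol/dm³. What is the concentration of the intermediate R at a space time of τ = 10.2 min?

3.88 mol/dm³

The intermediate concentration in a first-order A→B→C sequence is C_R = k₁C_{A0}(e^(−k₁τ) − e^(−k₂τ))/(k₂−k₁).
e^(−k₁τ) = e^(−0.627×10.2) = e^(−6.395) = 0.001669; e^(−k₂τ) = e^(−0.4417) = 0.6430.
C_R = 0.627×5.63/(0.0433−0.627) × (0.001669−0.6430) = (-6.048)×(-0.6413) = 3.878 mol/dm³.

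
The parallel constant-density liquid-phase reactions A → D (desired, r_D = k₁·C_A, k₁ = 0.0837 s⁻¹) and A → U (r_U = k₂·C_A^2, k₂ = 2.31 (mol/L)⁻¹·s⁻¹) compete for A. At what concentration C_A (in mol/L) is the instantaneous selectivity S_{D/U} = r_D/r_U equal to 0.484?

0.0749 mol/L

S_{D/U} = (k₁/k₂)·C_A⁻¹ ⇒ C_A = (S·k₂/k₁)^(-1).
= (0.484×2.31/0.0837)^(-1) = (13.36)^(-1) = 0.0749 mol/L.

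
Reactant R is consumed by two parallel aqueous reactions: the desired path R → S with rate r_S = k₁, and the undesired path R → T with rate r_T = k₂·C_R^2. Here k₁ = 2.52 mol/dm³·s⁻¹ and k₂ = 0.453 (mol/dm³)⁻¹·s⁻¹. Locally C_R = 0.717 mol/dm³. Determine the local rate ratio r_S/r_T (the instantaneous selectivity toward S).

10.8

S_{S/T} = r_S/r_T = (k₁)/(k₂·C_R^2) = (k₁/k₂)·C_R^-2.
= (2.52) / (0.453×0.7170^2) = 2.520/0.2329 = 10.8.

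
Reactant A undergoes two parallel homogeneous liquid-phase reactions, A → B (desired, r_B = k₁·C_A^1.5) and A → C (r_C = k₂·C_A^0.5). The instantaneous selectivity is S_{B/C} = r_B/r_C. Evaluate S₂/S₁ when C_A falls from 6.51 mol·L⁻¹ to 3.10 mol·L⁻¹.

0.476

S_{B/C} = (k₁/k₂)·C_A, so S₂/S₁ = (C_{A,2}/C_{A,1}).
= 3.10/6.51 = 0.476.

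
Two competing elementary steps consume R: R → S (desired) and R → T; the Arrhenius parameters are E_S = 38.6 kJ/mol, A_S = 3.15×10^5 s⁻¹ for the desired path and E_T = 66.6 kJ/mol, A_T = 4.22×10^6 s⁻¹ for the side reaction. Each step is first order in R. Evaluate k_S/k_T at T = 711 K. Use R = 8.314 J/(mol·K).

8.51

k_S/k_T = (A_S/A_T)·exp[−(E_S−E_T)/(RT)] = (A_S/A_T)·exp[(E_T−E_S)/(RT)].
(E_T−E_S)/(RT) = (66.6−38.6)×10³/(8.314×711) = 28000/5911 = 4.737.
k_S/k_T = (3.15×10^5/4.22×10^6)·exp(4.737) = 0.07464 × 114.1 = 8.51.
Since E_S < E_T, lowering the temperature improves selectivity toward S.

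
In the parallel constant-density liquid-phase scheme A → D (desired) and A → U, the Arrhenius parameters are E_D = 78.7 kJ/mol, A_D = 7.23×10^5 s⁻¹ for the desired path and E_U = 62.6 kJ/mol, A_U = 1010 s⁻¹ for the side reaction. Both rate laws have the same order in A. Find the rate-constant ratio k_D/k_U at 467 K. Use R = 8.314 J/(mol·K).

11.3

With equal orders, S_{D/U} = k_D/k_U = (A_D/A_U)·exp[(E_U−E_D)/(RT)].
(E_U−E_D)/(RT) = (62.6−78.7)×10³/(8.314×467) = -16100/3883 = -4.147.
k_D/k_U = (7.23×10^5/1010)·exp(-4.147) = 715.8 × 0.01582 = 11.3.
Since E_D > E_U, raising the temperature improves selectivity toward D.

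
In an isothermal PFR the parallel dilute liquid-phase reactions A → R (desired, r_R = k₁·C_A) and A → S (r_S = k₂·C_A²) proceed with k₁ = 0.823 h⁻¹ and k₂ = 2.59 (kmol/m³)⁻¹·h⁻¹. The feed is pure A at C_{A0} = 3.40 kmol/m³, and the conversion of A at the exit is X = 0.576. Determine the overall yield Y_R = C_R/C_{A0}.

0.0699

C_A = C_{A0}(1−X) = 1.442 kmol/m³.
Along a PFR/batch, dC_R/dC_A = −r_R/(r_R+r_S) = −k₁/(k₁+k₂·C_A).
Integrating from C_{A0} to C_A: C_R = (0.823/2.59)·ln[(0.823+2.59·3.40)/(0.823+2.59·1.44)] = 0.3178·ln(9.629/4.557) = 0.2377 kmol/m³.
Y_R = C_R/C_{A0} = 0.2377/3.40 = 0.0699.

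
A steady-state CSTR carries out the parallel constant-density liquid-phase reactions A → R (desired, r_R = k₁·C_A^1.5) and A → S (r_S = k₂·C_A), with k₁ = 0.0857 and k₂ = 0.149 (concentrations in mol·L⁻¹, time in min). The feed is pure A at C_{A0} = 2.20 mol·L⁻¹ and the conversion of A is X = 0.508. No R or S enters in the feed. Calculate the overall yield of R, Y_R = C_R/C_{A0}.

Exit C_A = C_{A0}(1−X) = 2.20×0.492 = 1.082 mol·L⁻¹.
A CSTR operates uniformly at the exit composition, giving r_R = 0.09651 and r_S = 0.1613 (each k·C_A^n at C_A = 1.082).
Fraction of consumed A going to R: r_R/(r_R+r_S) = 0.3744.
C_R = 0.3744·C_{A0}·X = 0.3744×2.20×0.508 = 0.418 mol·L⁻¹; Y_R = C_R/C_{A0} = 0.190.

0.190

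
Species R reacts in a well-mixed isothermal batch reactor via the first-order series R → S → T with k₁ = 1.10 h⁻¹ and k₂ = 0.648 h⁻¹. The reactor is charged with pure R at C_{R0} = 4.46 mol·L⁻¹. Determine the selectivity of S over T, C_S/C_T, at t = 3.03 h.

For first-order series with pure R initially, C_S(t) = k₁C_{R0}/(k₂−k₁)·(e^(−k₁t) − e^(−k₂t)).
e^(−k₁t) = e^(−1.10×3.03) = e^(−3.333) = 0.03569; e^(−k₂t) = e^(−1.963) = 0.1404.
C_S = 1.10×4.46/(0.648−1.10) × (0.03569−0.1404) = (-10.85)×(-0.1047) = 1.136 mol·L⁻¹.
C_R = C_{R0}e^(−k₁t) = 0.1592 mol·L⁻¹, so C_T = C_{R0}−C_R−C_S = 3.165 mol·L⁻¹; C_S/C_T = 0.359.

0.359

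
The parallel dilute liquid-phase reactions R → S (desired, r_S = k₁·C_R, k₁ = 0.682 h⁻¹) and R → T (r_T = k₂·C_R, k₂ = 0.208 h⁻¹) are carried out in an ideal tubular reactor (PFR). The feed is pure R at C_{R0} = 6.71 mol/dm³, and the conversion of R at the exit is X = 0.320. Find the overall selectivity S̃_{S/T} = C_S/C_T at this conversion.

C_R = C_{R0}(1−X) = 4.563 mol/dm³.
Both paths are first order in R, so the instantaneous fraction to S is constant: dC_S/d(−C_R) = k₁/(k₁+k₂) = 0.7663.
C_S = 0.7663·(C_{R0}−C_R) = 0.7663×2.147 = 1.65 mol/dm³.
C_T = (C_{R0}−C_R)−C_S = 0.5018 mol/dm³; S̃_{S/T} = 1.645/0.5018 = 3.28.

3.28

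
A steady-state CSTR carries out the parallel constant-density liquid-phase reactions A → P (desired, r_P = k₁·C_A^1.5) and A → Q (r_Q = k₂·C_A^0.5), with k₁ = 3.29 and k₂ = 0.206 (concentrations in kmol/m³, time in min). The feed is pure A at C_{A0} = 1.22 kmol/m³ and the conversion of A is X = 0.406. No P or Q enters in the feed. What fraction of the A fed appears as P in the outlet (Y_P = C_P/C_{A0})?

0.374

Exit C_A = C_{A0}(1−X) = 1.22×0.594 = 0.7247 kmol/m³.
In a CSTR the entire volume is at exit conditions, so r_P = 3.29×0.7247^1.5 = 2.030 and r_Q = 0.206×0.7247^0.5 = 0.1754.
Fraction of consumed A going to P: r_P/(r_P+r_Q) = 0.9205.
C_P = 0.9205·C_{A0}·X = 0.9205×1.22×0.406 = 0.456 kmol/m³; Y_P = C_P/C_{A0} = 0.374.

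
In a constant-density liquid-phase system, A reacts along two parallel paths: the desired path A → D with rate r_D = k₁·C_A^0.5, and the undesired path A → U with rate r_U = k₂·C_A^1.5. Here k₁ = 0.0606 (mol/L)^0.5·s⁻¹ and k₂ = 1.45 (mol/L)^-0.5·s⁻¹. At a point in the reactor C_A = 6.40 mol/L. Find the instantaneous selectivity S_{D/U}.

0.00653

S_{D/U} = r_D/r_U = (k₁·C_A^0.5)/(k₂·C_A^1.5) = (k₁/k₂)·C_A⁻¹.
= (0.0606×6.400^0.5) / (1.45×6.400^1.5) = 0.1533/23.48 = 0.00653.
The undesired path is higher order in A, so low C_A (CSTR or dilute feed) favours D.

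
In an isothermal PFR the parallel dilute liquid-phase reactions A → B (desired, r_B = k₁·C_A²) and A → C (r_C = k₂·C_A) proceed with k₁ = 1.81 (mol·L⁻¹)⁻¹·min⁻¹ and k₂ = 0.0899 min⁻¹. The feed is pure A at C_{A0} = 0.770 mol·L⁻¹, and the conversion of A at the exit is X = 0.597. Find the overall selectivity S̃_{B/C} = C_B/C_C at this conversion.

C_A = C_{A0}(1−X) = 0.3103 mol·L⁻¹.
Along a PFR/batch, dC_C/dC_A = −r_C/(r_B+r_C) = −k₂/(k₂+k₁·C_A).
Integrating from C_{A0} to C_A: C_C = (0.0899/1.81)·ln[(0.0899+1.81·0.770)/(0.0899+1.81·0.310)] = 0.04967·ln(1.484/0.6516) = 0.04087 mol·L⁻¹.
Then C_B = (C_{A0}−C_A) − C_C = 0.4597 − 0.04087 = 0.4188 mol·L⁻¹.
S̃_{B/C} = C_B/C_C = 0.4188/0.04087 = 10.2.

10.2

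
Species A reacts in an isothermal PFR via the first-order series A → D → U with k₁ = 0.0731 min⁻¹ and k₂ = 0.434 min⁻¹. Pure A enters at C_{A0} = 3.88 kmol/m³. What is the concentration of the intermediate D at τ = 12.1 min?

For first-order series with pure A initially, C_D(τ) = k₁C_{A0}/(k₂−k₁)·(e^(−k₁τ) − e^(−k₂τ)).
e^(−k₁τ) = e^(−0.0731×12.1) = e^(−0.8845) = 0.4129; e^(−k₂τ) = e^(−5.251) = 0.005240.
C_D = 0.0731×3.88/(0.434−0.0731) × (0.4129−0.005240) = 0.7859×0.4077 = 0.3204 kmol/m³.

0.320 kmol/m³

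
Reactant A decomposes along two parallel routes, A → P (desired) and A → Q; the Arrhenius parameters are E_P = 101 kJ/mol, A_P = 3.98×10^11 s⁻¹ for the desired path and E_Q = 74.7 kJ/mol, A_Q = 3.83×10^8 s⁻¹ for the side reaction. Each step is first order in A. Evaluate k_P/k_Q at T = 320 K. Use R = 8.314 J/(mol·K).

With equal orders, S_{P/Q} = k_P/k_Q = (A_P/A_Q)·exp[(E_Q−E_P)/(RT)].
(E_Q−E_P)/(RT) = (74.7−101)×10³/(8.314×320) = -26300/2660 = -9.885.
k_P/k_Q = (3.98×10^11/3.83×10^8)·exp(-9.885) = 1039 × 5.091×10^-5 = 0.0529.
Since E_P > E_Q, raising the temperature improves selectivity toward P.

0.0529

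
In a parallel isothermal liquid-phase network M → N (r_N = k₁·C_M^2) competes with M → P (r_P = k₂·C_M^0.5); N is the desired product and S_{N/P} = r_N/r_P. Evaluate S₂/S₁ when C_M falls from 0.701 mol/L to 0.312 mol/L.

S_{N/P} = (k₁/k₂)·C_M^1.5, so S₂/S₁ = (C_{M,2}/C_{M,1})^1.5.
= (0.312/0.701)^1.5 = (0.4451)^1.5 = 0.297.

0.297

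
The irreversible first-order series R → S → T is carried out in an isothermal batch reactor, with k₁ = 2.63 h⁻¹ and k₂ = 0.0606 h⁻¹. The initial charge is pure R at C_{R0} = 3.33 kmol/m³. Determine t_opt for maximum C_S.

1.47 h

The intermediate peaks when r₁ = r₂, i.e. k₁e^(−k₁t) = k₂e^(−k₂t), giving t_opt = ln(k₂/k₁)/(k₂−k₁).
= ln(0.0606/2.63)/(0.0606−2.63) = ln(0.02304)/-2.569 = -3.770/-2.569 = 1.47 h.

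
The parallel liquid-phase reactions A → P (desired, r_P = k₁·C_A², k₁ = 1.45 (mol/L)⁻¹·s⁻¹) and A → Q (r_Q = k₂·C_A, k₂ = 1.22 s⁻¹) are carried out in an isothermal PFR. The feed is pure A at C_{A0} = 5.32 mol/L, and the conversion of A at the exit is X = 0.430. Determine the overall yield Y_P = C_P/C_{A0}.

0.357

C_A = C_{A0}(1−X) = 3.032 mol/L.
Along a PFR/batch, dC_Q/dC_A = −r_Q/(r_P+r_Q) = −k₂/(k₂+k₁·C_A).
Integrating from C_{A0} to C_A: C_Q = (1.22/1.45)·ln[(1.22+1.45·5.32)/(1.22+1.45·3.03)] = 0.8414·ln(8.934/5.617) = 0.3905 mol/L.
Then C_P = (C_{A0}−C_A) − C_Q = 2.288 − 0.3905 = 1.897 mol/L.
Y_P = C_P/C_{A0} = 1.897/5.32 = 0.357.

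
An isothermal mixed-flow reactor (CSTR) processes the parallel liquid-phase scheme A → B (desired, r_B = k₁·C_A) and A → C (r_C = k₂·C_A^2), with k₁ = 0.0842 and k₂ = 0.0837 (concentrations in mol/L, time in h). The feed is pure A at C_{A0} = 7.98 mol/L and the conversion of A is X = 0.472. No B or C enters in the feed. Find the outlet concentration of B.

Exit C_A = C_{A0}(1−X) = 7.98×0.528 = 4.213 mol/L.
Rates in a CSTR are evaluated at the outlet concentration: r_B = 0.0842×4.213 = 0.3548, r_C = 0.0837×4.213^2 = 1.486.
Fraction of consumed A going to B: r_B/(r_B+r_C) = 0.1927.
C_B = 0.1927·C_{A0}·X = 0.1927×7.98×0.472 = 0.726 mol/L.

0.726 mol/L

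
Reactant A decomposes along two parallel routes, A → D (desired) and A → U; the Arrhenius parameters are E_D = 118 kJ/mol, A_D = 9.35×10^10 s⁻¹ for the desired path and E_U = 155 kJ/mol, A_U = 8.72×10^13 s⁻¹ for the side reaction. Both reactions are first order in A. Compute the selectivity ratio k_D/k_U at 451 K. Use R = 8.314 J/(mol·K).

20.7

With equal orders, S_{D/U} = k_D/k_U = (A_D/A_U)·exp[(E_U−E_D)/(RT)].
(E_U−E_D)/(RT) = (155−118)×10³/(8.314×451) = 37000/3750 = 9.868.
k_D/k_U = (9.35×10^10/8.72×10^13)·exp(9.868) = 0.001072 × 19297 = 20.7.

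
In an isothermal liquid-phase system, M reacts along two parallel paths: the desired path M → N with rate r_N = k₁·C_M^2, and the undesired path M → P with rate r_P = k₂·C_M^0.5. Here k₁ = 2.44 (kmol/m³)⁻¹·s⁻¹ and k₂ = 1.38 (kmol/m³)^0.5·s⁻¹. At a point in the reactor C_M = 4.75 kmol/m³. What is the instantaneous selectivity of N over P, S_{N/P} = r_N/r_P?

18.3

S_{N/P} = r_N/r_P = (k₁·C_M^2)/(k₂·C_M^0.5) = (k₁/k₂)·C_M^1.5.
= (2.44×4.750^2) / (1.38×4.750^0.5) = 55.05/3.008 = 18.3.
Since the desired path is higher order in M, keeping C_M high (PFR or concentrated feed) favours N.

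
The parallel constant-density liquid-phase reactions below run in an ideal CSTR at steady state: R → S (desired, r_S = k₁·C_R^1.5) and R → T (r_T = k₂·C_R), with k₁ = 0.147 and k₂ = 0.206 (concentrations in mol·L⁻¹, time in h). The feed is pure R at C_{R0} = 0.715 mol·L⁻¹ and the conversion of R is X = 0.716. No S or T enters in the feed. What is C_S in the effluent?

0.125 mol·L⁻¹

Exit C_R = C_{R0}(1−X) = 0.715×0.284 = 0.2031 mol·L⁻¹.
In a CSTR the entire volume is at exit conditions, so r_S = 0.147×0.2031^1.5 = 0.01345 and r_T = 0.206×0.2031 = 0.04183.
Fraction of consumed R going to S: r_S/(r_S+r_T) = 0.2433.
C_S = 0.2433·C_{R0}·X = 0.2433×0.715×0.716 = 0.125 mol·L⁻¹.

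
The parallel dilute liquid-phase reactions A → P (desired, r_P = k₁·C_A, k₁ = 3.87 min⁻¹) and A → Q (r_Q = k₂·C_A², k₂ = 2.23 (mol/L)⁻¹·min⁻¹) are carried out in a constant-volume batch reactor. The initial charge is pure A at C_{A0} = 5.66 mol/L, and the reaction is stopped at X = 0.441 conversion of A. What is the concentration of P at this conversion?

C_A = C_{A0}(1−X) = 3.164 mol/L.
Along a PFR/batch, dC_P/dC_A = −r_P/(r_P+r_Q) = −k₁/(k₁+k₂·C_A).
Integrating from C_{A0} to C_A: C_P = (3.87/2.23)·ln[(3.87+2.23·5.66)/(3.87+2.23·3.16)] = 1.735·ln(16.49/10.93) = 0.7146 mol/L.

0.715 mol/L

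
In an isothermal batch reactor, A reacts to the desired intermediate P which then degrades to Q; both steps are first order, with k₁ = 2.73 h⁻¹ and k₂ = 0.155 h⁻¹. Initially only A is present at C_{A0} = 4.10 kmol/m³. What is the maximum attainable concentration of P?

Evaluating C_P at t_opt = ln(k₂/k₁)/(k₂−k₁) gives C_{P,max}/C_{A0} = (k₁/k₂)^[k₂/(k₂−k₁)].
= (2.73/0.155)^(0.155/(0.155−2.73)) = (17.61)^(-0.06019) = 0.8414.
C_{P,max} = 0.8414×4.10 = 3.45 kmol/m³.

3.45 kmol/m³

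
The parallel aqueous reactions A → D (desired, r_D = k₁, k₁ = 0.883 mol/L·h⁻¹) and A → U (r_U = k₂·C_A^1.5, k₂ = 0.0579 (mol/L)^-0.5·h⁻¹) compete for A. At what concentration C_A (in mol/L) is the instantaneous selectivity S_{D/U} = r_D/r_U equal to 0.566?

8.99 mol/L

S_{D/U} = (k₁/k₂)·C_A^-1.5 ⇒ C_A = (S·k₂/k₁)^(1/(-1.5)).
= (0.566×0.0579/0.883)^(-0.6667) = (0.03711)^(-0.6667) = 8.99 mol/L.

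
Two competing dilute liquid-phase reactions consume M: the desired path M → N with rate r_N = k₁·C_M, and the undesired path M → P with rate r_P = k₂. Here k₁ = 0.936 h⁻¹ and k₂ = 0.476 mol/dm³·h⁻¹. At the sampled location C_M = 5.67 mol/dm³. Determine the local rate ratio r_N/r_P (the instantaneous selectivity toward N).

11.1

S_{N/P} = r_N/r_P = (k₁·C_M)/(k₂) = (k₁/k₂)·C_M.
= (0.936×5.670) / (0.476) = 5.307/0.4760 = 11.1.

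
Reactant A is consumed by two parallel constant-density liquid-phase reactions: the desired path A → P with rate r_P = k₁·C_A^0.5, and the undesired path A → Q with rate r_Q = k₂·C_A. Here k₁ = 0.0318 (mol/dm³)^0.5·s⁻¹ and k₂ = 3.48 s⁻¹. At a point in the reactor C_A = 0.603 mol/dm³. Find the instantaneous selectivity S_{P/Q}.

S_{P/Q} = r_P/r_Q = (k₁·C_A^0.5)/(k₂·C_A) = (k₁/k₂)·C_A^-0.5.
= (0.0318×0.6030^0.5) / (3.48×0.6030) = 0.02469/2.098 = 0.0118.
The undesired path is higher order in A, so low C_A (CSTR or dilute feed) favours P.

0.0118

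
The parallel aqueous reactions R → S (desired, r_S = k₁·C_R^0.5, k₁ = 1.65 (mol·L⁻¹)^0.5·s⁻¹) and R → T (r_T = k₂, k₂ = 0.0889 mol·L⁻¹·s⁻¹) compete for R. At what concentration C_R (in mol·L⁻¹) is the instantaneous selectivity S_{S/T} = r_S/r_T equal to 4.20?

0.0512 mol·L⁻¹

S_{S/T} = (k₁/k₂)·C_R^0.5 ⇒ C_R = (S·k₂/k₁)^(2).
= (4.20×0.0889/1.65)^(2) = (0.2263)^(2) = 0.0512 mol·L⁻¹.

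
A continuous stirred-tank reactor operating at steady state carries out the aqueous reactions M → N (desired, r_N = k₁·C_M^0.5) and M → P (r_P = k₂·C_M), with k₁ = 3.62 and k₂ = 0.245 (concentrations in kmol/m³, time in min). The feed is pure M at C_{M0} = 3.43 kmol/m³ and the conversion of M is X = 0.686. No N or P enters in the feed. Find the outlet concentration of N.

Exit C_M = C_{M0}(1−X) = 3.43×0.314 = 1.077 kmol/m³.
A CSTR operates uniformly at the exit composition, giving r_N = 3.757 and r_P = 0.2639 (each k·C_M^n at C_M = 1.077).
Fraction of consumed M going to N: r_N/(r_N+r_P) = 0.9344.
C_N = 0.9344·C_{M0}·X = 0.9344×3.43×0.686 = 2.20 kmol/m³.

2.20 kmol/m³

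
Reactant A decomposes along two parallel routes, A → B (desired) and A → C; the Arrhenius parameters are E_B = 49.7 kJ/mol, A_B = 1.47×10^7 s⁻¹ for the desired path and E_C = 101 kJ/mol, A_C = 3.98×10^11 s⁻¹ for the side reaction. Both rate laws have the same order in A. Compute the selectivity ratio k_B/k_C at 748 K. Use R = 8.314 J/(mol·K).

With equal orders, S_{B/C} = k_B/k_C = (A_B/A_C)·exp[(E_C−E_B)/(RT)].
(E_C−E_B)/(RT) = (101−49.7)×10³/(8.314×748) = 51300/6219 = 8.249.
k_B/k_C = (1.47×10^7/3.98×10^11)·exp(8.249) = 3.693×10^-5 × 3824 = 0.141.

0.141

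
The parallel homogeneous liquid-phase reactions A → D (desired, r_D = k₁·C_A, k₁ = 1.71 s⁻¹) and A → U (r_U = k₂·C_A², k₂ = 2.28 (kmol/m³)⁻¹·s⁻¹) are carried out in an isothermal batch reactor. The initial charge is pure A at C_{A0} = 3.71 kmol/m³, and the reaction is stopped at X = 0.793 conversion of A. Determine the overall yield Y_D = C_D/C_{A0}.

0.218

C_A = C_{A0}(1−X) = 0.7680 kmol/m³.
Along a PFR/batch, dC_D/dC_A = −r_D/(r_D+r_U) = −k₁/(k₁+k₂·C_A).
Integrating from C_{A0} to C_A: C_D = (1.71/2.28)·ln[(1.71+2.28·3.71)/(1.71+2.28·0.768)] = 0.7500·ln(10.17/3.461) = 0.8083 kmol/m³.
Y_D = C_D/C_{A0} = 0.8083/3.71 = 0.218.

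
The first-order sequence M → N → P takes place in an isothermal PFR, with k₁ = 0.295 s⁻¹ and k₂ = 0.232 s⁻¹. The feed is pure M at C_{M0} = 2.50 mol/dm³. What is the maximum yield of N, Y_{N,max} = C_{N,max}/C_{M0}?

At the optimum, C_{N,max}/C_{M0} = (k₁/k₂)^[k₂/(k₂−k₁)].
= (0.295/0.232)^(0.232/(0.232−0.295)) = (1.272)^(-3.683) = 0.4128.

0.413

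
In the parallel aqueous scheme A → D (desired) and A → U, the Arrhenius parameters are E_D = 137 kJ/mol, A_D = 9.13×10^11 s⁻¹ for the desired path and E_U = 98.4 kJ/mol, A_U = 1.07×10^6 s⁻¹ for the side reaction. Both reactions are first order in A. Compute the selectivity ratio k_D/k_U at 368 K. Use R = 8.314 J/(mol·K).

k_D/k_U = (A_D/A_U)·exp[−(E_D−E_U)/(RT)] = (A_D/A_U)·exp[(E_U−E_D)/(RT)].
(E_U−E_D)/(RT) = (98.4−137)×10³/(8.314×368) = -38600/3060 = -12.62.
k_D/k_U = (9.13×10^11/1.07×10^6)·exp(-12.62) = 8.533×10^5 × 3.318×10^-6 = 2.83.

2.83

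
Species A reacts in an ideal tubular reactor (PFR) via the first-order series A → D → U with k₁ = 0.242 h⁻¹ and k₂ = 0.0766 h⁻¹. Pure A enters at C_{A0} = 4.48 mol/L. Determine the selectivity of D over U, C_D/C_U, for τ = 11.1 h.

The intermediate concentration in a first-order A→B→C sequence is C_D = k₁C_{A0}(e^(−k₁τ) − e^(−k₂τ))/(k₂−k₁).
e^(−k₁τ) = e^(−0.242×11.1) = e^(−2.686) = 0.06814; e^(−k₂τ) = e^(−0.8503) = 0.4273.
C_D = 0.242×4.48/(0.0766−0.242) × (0.06814−0.4273) = (-6.555)×(-0.3592) = 2.354 mol/L.
C_A = C_{A0}e^(−k₁τ) = 0.3053 mol/L, so C_U = C_{A0}−C_A−C_D = 1.820 mol/L; C_D/C_U = 1.29.

1.29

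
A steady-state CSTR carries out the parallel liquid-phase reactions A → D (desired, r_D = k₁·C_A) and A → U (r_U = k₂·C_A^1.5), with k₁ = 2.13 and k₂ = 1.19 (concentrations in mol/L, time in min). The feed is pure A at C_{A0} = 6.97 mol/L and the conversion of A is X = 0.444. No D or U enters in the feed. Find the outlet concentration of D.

Exit C_A = C_{A0}(1−X) = 6.97×0.556 = 3.875 mol/L.
Rates in a CSTR are evaluated at the outlet concentration: r_D = 2.13×3.875 = 8.254, r_U = 1.19×3.875^1.5 = 9.078.
Fraction of consumed A going to D: r_D/(r_D+r_U) = 0.4762.
C_D = 0.4762·C_{A0}·X = 0.4762×6.97×0.444 = 1.47 mol/L.

1.47 mol/L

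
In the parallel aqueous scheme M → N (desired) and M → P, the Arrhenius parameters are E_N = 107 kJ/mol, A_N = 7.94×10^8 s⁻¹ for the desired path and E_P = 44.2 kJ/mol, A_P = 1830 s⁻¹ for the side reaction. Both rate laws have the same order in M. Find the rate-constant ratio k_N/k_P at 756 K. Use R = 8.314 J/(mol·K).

19.9

With equal orders, S_{N/P} = k_N/k_P = (A_N/A_P)·exp[(E_P−E_N)/(RT)].
(E_P−E_N)/(RT) = (44.2−107)×10³/(8.314×756) = -62800/6285 = -9.991.
k_N/k_P = (7.94×10^8/1830)·exp(-9.991) = 4.339×10^5 × 4.579×10^-5 = 19.9.
Since E_N > E_P, raising the temperature improves selectivity toward N.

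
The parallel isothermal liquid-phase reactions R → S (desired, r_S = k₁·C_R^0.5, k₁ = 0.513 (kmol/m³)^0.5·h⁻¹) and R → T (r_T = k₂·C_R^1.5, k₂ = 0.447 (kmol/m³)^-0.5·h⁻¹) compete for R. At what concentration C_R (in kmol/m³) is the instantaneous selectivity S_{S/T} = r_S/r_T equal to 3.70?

0.310 kmol/m³

S_{S/T} = (k₁/k₂)·C_R⁻¹ ⇒ C_R = (S·k₂/k₁)^(-1).
= (3.70×0.447/0.513)^(-1) = (3.224)^(-1) = 0.310 kmol/m³.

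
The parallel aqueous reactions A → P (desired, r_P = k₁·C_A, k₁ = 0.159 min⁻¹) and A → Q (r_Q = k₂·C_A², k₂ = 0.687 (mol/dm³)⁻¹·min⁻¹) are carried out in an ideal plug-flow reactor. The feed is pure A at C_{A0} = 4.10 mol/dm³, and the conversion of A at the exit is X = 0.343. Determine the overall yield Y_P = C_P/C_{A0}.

C_A = C_{A0}(1−X) = 2.694 mol/dm³.
Along a PFR/batch, dC_P/dC_A = −r_P/(r_P+r_Q) = −k₁/(k₁+k₂·C_A).
Integrating from C_{A0} to C_A: C_P = (0.159/0.687)·ln[(0.159+0.687·4.10)/(0.159+0.687·2.69)] = 0.2314·ln(2.976/2.010) = 0.09085 mol/dm³.
Y_P = C_P/C_{A0} = 0.09085/4.10 = 0.0222.

0.0222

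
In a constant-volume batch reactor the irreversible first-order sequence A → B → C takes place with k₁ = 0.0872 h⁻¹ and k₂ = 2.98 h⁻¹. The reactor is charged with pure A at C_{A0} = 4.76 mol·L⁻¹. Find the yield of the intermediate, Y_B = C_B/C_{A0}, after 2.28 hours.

Solving the coupled first-order balances gives C_B(t) = [k₁/(k₂−k₁)]·C_{A0}·(e^(−k₁t) − e^(−k₂t)).
e^(−k₁t) = e^(−0.0872×2.28) = e^(−0.1988) = 0.8197; e^(−k₂t) = e^(−6.794) = 0.001120.
C_B = 0.0872×4.76/(2.98−0.0872) × (0.8197−0.001120) = 0.1435×0.8186 = 0.1175 mol·L⁻¹.
Y_B = C_B/C_{A0} = 0.1175/4.76 = 0.0247.

0.0247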